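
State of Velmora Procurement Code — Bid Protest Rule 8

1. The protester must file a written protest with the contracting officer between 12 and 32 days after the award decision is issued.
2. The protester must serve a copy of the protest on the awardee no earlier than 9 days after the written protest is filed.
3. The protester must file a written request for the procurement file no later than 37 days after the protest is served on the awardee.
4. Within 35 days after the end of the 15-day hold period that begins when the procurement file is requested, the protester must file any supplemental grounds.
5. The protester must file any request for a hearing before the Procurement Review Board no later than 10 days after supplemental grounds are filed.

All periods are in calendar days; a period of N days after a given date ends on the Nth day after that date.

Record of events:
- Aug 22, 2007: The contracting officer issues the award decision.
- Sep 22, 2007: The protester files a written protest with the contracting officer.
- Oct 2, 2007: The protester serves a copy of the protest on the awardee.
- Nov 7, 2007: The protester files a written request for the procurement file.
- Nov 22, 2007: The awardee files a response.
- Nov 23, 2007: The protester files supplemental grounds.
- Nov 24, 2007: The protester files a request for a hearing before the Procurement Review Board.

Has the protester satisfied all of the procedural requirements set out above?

Yes

Step 1 — 12 and 32 days from Aug 22, 2007 (when the award decision is issued) are Sep 3, 2007 and Sep 23, 2007 respectively; done Sep 22, 2007 — within the window.
Step 2 — must wait 9 days from Sep 22, 2007 (when the written protest is filed), so not before Oct 1, 2007; done Oct 2, 2007, after the minimum wait.
Step 3 — counting 37 days from Oct 2, 2007 (when the protest is served on the awardee) gives a deadline of Nov 8, 2007; completed Nov 7, 2007, before the deadline.
Step 4 — counting 35 days from Nov 22, 2007 (end of the 15-day hold period, which began when the procurement file is requested on Nov 7, 2007) gives a deadline of Dec 27, 2007; completed Nov 23, 2007, before the deadline.
Step 5 — counting 10 days from Nov 23, 2007 (when supplemental grounds are filed) gives a deadline of Dec 3, 2007; Nov 24, 2007 is within that limit.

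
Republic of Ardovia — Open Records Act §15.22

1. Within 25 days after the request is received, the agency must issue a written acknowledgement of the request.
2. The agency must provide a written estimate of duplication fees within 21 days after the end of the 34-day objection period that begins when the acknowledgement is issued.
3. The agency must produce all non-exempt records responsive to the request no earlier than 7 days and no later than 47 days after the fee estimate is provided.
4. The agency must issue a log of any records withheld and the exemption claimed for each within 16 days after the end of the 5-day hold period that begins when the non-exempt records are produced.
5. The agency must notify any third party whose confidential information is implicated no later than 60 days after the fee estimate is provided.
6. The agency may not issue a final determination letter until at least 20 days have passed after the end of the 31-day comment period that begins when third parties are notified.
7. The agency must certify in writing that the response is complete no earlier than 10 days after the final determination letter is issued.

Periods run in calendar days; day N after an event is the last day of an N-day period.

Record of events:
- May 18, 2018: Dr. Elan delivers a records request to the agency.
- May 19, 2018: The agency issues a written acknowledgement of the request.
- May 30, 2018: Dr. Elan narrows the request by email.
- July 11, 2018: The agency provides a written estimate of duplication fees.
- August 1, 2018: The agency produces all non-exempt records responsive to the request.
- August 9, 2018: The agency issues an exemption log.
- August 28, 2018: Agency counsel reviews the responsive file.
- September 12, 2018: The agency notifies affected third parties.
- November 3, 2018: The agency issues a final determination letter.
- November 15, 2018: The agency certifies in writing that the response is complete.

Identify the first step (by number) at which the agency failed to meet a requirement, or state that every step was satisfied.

Step 5

Step 1: 25 days after May 18, 2018 (when the request is received) is June 12, 2018; completed May 19, 2018, before the deadline.
Step 2: 21 days after June 22, 2018 (end of the 34-day objection period, which began when the acknowledgement is issued on May 19, 2018) is July 13, 2018; done July 11, 2018 — timely.
Step 3: the window is 7–47 days after July 11, 2018 (when the fee estimate is provided), so July 18, 2018 through August 27, 2018; August 1, 2018 falls inside that range.
Step 4: 16 days after August 6, 2018 (end of the 5-day hold period, which began when the non-exempt records are produced on August 1, 2018) is August 22, 2018; completed August 9, 2018, before the deadline.
Step 5: 60 days after July 11, 2018 (when the fee estimate is provided) is September 9, 2018; done September 12, 2018 — 3 days late.
That is the first point of non-compliance.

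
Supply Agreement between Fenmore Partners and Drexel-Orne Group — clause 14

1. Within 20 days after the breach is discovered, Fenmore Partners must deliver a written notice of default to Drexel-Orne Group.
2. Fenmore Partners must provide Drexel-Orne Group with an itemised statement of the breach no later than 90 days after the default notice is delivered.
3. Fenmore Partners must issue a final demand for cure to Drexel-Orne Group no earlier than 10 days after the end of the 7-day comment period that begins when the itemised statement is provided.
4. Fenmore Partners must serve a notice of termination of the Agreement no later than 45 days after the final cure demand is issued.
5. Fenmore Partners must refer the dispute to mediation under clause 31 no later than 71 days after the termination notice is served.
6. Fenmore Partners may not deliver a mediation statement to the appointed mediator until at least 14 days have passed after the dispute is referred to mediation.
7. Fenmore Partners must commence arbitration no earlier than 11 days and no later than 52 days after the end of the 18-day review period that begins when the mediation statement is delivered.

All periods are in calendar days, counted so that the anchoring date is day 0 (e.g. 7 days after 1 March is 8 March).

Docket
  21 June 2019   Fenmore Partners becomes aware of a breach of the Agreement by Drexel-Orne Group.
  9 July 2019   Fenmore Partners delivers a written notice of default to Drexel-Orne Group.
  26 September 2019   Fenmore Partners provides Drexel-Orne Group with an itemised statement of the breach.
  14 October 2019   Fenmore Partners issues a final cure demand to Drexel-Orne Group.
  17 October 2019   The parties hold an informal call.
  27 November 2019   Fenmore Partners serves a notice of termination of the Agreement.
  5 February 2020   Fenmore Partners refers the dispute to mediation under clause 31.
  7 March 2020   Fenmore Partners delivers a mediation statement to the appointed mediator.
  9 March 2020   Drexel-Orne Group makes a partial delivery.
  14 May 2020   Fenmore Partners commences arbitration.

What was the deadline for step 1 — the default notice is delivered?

Step 1 runs from 21 June 2019, when the breach is discovered. 20 days after 21 June 2019 is 11 July 2019.

11 July 2019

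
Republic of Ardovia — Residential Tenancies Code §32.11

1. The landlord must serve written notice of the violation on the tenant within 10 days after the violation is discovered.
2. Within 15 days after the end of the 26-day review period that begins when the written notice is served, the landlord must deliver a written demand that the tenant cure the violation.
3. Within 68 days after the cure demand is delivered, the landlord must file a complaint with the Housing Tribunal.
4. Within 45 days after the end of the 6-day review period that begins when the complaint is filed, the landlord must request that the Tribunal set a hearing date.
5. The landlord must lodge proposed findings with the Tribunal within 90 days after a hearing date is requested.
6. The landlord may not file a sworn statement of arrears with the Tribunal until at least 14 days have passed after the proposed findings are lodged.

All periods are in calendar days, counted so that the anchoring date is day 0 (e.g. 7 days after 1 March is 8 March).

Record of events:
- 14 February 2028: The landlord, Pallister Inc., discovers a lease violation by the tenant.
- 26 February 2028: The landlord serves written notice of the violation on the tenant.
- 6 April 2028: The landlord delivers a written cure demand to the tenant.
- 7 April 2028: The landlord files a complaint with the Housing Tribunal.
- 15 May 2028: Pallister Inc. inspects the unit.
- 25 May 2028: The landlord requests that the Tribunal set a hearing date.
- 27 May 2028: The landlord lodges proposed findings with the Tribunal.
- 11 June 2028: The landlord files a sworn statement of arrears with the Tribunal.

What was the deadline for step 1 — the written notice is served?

24 February 2028

Step 1 runs from 14 February 2028, when the violation is discovered. 10 days after 14 February 2028 is 24 February 2028.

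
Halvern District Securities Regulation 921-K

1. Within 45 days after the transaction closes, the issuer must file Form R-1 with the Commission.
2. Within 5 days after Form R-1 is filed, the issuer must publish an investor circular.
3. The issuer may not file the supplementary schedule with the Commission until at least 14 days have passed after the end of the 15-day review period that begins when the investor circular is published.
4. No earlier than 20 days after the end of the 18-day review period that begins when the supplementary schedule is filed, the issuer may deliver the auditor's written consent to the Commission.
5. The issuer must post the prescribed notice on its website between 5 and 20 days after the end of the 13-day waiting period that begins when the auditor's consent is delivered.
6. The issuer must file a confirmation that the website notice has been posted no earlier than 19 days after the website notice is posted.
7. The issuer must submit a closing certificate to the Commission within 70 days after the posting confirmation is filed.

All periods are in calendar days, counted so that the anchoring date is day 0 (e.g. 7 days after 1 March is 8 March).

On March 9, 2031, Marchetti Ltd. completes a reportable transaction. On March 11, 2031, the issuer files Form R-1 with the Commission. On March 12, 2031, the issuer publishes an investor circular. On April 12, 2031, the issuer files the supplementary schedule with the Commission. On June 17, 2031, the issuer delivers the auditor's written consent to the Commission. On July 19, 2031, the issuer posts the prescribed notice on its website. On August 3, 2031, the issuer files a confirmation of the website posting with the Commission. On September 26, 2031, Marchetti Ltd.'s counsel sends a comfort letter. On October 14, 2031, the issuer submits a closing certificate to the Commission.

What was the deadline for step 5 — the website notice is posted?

July 20, 2031

The auditor's consent is delivered on June 17, 2031; the 13-day waiting period therefore ends June 30, 2031, and step 5 runs from that date. The window is 5–20 days after June 30, 2031; it closes on July 20, 2031.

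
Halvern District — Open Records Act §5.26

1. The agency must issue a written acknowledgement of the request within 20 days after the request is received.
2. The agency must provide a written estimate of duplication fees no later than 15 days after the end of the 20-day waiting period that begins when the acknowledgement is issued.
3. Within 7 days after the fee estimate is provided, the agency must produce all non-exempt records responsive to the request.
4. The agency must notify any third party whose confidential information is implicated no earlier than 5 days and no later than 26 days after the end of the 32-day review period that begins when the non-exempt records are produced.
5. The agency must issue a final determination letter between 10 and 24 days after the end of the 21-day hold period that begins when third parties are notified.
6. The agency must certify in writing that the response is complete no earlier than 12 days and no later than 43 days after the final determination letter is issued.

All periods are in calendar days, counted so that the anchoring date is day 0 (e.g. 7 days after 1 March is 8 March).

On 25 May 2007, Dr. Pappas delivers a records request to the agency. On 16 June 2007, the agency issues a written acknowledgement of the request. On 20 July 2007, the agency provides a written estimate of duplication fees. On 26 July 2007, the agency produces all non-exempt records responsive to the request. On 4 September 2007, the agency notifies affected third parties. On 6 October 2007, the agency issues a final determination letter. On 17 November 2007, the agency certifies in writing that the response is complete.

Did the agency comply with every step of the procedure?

No

Step 1 — counting 20 days from 25 May 2007 (when the request is received) gives a deadline of 14 June 2007; not done until 16 June 2007, 2 days after the deadline.
The procedure was therefore not followed at step 1.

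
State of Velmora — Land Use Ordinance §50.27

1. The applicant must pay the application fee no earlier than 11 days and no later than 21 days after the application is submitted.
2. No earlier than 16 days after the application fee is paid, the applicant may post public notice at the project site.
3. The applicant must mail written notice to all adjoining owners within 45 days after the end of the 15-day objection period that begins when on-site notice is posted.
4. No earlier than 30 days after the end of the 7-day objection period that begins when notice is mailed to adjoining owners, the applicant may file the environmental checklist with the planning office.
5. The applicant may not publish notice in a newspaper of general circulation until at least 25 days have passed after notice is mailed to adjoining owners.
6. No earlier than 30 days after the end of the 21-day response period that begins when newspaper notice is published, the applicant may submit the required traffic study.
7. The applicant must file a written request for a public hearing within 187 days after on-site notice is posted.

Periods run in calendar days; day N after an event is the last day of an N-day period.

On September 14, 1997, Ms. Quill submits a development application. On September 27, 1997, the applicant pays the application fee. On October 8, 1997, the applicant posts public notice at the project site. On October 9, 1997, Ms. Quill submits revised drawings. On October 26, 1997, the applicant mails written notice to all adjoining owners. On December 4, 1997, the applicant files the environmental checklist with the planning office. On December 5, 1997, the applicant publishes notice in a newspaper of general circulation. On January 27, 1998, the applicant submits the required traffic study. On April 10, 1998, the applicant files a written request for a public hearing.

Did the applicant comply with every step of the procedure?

Step 1 — 11 and 21 days from September 14, 1997 (when the application is submitted) are September 25, 1997 and October 5, 1997 respectively; September 27, 1997 falls inside that range.
Step 2 — must wait 16 days from September 27, 1997 (when the application fee is paid), so not before October 13, 1997; acted on October 8, 1997, 5 days prematurely.
The procedure was therefore not followed at step 2.

No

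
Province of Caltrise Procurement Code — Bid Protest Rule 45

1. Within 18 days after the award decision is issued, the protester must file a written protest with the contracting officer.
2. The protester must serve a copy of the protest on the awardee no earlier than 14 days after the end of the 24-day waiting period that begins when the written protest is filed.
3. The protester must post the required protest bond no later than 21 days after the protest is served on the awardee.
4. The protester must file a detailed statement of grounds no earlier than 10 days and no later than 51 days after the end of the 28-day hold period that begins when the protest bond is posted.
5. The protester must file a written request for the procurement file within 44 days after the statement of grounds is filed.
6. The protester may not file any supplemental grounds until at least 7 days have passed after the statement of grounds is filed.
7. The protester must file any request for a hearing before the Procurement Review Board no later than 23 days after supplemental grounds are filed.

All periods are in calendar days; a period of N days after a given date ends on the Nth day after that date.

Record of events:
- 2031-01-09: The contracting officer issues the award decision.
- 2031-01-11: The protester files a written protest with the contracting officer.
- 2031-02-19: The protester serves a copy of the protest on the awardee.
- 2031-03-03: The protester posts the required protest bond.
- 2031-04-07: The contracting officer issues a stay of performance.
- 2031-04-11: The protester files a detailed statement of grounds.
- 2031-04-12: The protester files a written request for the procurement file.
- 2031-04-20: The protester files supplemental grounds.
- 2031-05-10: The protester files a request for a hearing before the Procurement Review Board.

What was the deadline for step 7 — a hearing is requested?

Step 7 runs from 2031-04-20, when supplemental grounds are filed. 23 days after 2031-04-20 is 2031-05-13.

2031-05-13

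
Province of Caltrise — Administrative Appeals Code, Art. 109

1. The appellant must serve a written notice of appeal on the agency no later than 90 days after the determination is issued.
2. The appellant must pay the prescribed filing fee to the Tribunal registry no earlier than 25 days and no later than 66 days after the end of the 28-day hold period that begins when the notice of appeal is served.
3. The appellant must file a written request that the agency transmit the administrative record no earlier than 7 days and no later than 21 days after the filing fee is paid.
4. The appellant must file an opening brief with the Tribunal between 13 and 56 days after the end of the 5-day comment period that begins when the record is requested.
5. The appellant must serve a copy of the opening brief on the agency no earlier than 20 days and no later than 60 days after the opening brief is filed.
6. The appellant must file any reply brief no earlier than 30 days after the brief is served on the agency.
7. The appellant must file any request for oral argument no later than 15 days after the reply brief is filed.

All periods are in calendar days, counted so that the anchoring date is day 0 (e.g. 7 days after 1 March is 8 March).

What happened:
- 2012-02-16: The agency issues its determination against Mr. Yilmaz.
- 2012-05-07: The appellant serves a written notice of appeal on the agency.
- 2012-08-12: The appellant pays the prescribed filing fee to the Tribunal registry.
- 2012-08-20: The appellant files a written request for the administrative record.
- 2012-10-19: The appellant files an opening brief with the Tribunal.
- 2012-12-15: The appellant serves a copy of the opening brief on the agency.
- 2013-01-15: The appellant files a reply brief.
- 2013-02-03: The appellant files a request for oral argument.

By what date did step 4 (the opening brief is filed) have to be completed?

The record is requested on 2012-08-20; the 5-day comment period therefore ends 2012-08-25, and step 4 runs from that date. The window is 13–56 days after 2012-08-25; it closes on 2012-10-20.

2012-10-20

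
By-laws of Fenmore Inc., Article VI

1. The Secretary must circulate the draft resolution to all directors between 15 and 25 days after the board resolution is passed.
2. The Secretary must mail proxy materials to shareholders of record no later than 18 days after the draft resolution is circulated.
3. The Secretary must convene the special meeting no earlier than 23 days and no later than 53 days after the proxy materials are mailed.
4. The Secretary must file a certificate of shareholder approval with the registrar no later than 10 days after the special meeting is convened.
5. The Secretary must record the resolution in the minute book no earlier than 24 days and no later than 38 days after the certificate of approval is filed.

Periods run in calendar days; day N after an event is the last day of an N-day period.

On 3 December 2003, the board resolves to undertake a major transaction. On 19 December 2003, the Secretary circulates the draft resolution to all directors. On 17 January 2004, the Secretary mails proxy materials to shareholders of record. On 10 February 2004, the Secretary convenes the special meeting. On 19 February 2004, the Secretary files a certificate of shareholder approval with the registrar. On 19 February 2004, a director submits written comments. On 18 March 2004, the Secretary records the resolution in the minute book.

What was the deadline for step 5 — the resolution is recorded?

28 March 2004

Step 5 runs from 19 February 2004, when the certificate of approval is filed. The window is 24–38 days after 19 February 2004; it closes on 28 March 2004.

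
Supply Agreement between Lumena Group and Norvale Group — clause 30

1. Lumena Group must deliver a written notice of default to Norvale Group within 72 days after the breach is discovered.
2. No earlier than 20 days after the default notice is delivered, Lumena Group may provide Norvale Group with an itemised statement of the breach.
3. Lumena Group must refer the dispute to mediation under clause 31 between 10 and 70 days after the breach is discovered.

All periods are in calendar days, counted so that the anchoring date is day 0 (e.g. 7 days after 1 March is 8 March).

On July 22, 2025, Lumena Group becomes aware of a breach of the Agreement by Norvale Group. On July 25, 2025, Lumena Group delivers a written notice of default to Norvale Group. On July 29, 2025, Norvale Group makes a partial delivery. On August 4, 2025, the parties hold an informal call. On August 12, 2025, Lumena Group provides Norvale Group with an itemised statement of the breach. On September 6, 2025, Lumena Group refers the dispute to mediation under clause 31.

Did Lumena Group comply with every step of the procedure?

Step 1 — counting 72 days from July 22, 2025 (when the breach is discovered) gives a deadline of October 2, 2025; July 25, 2025 is within that limit.
Step 2 — must wait 20 days from July 25, 2025 (when the default notice is delivered), so not before August 14, 2025; acted on August 12, 2025, 2 days prematurely.

No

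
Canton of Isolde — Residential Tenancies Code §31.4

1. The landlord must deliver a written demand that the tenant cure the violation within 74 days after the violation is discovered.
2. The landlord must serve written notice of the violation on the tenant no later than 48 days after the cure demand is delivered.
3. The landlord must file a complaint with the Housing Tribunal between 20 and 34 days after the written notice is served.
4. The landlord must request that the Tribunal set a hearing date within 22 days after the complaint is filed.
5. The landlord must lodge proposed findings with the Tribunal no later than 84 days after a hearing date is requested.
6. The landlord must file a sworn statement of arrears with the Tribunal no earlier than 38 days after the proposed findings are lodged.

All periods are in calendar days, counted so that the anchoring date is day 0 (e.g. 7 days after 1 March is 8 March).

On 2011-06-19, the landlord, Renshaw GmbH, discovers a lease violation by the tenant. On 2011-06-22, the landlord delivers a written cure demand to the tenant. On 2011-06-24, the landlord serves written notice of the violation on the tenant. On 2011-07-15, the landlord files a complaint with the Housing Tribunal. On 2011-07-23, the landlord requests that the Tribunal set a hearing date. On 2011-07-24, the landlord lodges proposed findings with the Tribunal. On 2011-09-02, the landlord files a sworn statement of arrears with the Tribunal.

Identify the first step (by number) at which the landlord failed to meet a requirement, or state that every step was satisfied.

Step 1: 74 days after 2011-06-19 (when the violation is discovered) is 2011-09-01; 2011-06-22 is within that limit.
Step 2: 48 days after 2011-06-22 (when the cure demand is delivered) is 2011-08-09; done 2011-06-24 — timely.
Step 3: the window is 20–34 days after 2011-06-24 (when the written notice is served), so 2011-07-14 through 2011-07-28; done 2011-07-15, which is between those dates.
Step 4: 22 days after 2011-07-15 (when the complaint is filed) is 2011-08-06; 2011-07-23 is within that limit.
Step 5: 84 days after 2011-07-23 (when a hearing date is requested) is 2011-10-15; completed 2011-07-24, before the deadline.
Step 6: the earliest permitted date is 38 days after 2011-07-24 (when the proposed findings are lodged), i.e. 2011-08-31; 2011-09-02 is on or after that date.

None — every step was satisfied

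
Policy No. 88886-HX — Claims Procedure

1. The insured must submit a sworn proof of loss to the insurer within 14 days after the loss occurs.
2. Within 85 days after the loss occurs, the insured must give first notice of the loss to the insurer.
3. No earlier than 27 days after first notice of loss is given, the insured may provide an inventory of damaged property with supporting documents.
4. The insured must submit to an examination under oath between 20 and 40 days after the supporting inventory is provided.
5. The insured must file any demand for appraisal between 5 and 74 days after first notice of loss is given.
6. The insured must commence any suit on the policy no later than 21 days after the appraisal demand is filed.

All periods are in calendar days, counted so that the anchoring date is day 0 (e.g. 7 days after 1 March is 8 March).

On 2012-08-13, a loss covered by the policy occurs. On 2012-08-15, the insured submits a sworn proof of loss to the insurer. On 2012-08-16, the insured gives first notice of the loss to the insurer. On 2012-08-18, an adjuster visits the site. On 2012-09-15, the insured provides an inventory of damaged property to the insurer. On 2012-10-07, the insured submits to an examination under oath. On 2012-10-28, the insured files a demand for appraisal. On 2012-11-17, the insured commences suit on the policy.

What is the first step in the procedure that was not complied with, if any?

None — every step was satisfied

Step 1 — counting 14 days from 2012-08-13 (when the loss occurs) gives a deadline of 2012-08-27; 2012-08-15 is within that limit.
Step 2 — counting 85 days from 2012-08-13 (when the loss occurs) gives a deadline of 2012-11-06; done 2012-08-16 — timely.
Step 3 — must wait 27 days from 2012-08-16 (when first notice of loss is given), so not before 2012-09-12; 2012-09-15 is on or after that date.
Step 4 — 20 and 40 days from 2012-09-15 (when the supporting inventory is provided) are 2012-10-05 and 2012-10-25 respectively; done 2012-10-07 — within the window.
Step 5 — 5 and 74 days from 2012-08-16 (when first notice of loss is given) are 2012-08-21 and 2012-10-29 respectively; 2012-10-28 falls inside that range.
Step 6 — counting 21 days from 2012-10-28 (when the appraisal demand is filed) gives a deadline of 2012-11-18; 2012-11-17 is within that limit.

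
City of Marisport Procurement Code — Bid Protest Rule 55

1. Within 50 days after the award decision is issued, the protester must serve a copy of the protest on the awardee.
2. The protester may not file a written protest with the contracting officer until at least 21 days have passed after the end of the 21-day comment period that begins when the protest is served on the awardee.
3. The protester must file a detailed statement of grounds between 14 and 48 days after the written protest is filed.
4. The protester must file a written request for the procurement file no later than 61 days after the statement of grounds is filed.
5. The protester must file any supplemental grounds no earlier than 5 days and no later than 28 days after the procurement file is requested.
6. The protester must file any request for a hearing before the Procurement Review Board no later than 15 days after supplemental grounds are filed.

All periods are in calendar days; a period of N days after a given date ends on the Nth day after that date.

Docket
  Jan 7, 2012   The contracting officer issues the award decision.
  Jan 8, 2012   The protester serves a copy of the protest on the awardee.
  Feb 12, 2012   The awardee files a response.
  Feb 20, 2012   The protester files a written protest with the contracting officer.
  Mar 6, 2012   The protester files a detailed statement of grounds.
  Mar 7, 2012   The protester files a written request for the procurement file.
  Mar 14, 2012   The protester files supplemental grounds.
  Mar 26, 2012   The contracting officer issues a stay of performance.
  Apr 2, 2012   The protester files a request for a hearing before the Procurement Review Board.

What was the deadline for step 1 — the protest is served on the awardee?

Step 1 runs from Jan 7, 2012, when the award decision is issued. 50 days after Jan 7, 2012 is Feb 26, 2012.

Feb 26, 2012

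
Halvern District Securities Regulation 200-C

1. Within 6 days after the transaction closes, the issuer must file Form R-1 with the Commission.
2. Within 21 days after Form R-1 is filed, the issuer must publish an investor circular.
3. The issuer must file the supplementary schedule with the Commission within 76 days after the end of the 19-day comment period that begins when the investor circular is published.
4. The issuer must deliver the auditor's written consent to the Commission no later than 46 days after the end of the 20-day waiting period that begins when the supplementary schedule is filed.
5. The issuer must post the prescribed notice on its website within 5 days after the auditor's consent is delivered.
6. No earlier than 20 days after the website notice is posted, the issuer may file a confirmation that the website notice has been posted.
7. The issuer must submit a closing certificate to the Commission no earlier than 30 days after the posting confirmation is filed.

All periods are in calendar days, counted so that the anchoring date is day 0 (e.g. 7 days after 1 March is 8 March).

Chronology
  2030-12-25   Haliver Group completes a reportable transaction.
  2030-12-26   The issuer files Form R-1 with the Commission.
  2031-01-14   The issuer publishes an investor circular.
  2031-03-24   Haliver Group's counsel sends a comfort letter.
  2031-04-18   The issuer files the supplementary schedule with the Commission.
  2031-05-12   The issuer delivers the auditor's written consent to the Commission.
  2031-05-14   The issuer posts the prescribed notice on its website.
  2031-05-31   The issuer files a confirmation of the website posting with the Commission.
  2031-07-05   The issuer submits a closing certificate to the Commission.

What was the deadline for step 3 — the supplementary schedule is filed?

The investor circular is published on 2031-01-14; the 19-day comment period therefore ends 2031-02-02, and step 3 runs from that date. 76 days after 2031-02-02 is 2031-04-19.

2031-04-19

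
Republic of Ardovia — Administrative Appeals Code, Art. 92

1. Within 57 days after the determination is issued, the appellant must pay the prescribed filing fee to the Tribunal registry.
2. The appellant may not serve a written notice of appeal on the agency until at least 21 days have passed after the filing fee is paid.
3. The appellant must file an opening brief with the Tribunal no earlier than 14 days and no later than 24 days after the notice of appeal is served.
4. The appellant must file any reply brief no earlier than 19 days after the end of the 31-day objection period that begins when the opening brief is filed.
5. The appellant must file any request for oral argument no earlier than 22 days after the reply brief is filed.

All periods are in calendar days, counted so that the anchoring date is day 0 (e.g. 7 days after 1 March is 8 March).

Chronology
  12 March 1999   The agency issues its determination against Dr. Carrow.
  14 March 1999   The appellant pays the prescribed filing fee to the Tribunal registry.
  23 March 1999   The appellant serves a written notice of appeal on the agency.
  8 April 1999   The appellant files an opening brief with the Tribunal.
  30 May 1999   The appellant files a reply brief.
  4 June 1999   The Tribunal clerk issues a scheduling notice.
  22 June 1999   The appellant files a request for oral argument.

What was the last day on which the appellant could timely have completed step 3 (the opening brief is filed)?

Step 3 runs from 23 March 1999, when the notice of appeal is served. The window is 14–24 days after 23 March 1999; it closes on 16 April 1999.

16 April 1999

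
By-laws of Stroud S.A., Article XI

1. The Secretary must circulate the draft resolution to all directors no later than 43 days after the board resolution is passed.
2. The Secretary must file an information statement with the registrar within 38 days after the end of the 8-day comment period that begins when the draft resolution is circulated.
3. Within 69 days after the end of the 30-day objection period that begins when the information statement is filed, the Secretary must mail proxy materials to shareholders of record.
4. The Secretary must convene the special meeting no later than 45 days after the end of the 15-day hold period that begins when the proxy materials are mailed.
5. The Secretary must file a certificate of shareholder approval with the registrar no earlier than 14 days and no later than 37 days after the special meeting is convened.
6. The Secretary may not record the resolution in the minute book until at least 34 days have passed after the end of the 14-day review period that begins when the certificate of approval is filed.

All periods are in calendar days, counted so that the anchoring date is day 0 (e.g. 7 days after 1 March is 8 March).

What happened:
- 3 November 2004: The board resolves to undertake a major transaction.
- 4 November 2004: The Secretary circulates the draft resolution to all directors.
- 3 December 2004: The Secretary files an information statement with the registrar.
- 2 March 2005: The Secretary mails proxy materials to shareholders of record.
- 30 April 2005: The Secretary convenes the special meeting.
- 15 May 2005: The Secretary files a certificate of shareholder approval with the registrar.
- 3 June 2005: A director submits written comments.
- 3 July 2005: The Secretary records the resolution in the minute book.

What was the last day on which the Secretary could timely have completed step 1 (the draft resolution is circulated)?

16 December 2004

Step 1 runs from 3 November 2004, when the board resolution is passed. 43 days after 3 November 2004 is 16 December 2004.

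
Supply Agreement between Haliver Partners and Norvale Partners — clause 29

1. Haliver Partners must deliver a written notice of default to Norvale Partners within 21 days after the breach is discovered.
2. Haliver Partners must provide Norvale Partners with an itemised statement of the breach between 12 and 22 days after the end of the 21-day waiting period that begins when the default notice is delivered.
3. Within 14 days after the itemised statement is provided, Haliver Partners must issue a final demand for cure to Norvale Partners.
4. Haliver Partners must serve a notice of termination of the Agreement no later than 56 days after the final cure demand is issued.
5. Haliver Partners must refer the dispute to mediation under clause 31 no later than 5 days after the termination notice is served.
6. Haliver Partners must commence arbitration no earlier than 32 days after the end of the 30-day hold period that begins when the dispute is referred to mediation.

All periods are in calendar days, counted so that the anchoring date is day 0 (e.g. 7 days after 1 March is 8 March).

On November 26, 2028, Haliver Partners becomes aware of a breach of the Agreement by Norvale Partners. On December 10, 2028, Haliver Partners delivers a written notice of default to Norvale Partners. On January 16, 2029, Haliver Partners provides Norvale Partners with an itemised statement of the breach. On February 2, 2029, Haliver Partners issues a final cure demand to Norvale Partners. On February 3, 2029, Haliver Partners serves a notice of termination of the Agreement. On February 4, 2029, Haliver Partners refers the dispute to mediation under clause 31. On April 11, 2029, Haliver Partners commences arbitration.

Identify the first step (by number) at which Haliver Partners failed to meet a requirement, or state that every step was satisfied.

Step 3

(1) due by November 26, 2028 + 21 days = December 17, 2028; done December 10, 2028 — timely.
(2) the permitted window runs from December 31, 2028 + 12 = January 12, 2029 to December 31, 2028 + 22 = January 22, 2029; done January 16, 2029 — within the window.
(3) due by January 16, 2029 + 14 days = January 30, 2029; done February 2, 2029 — 3 days late.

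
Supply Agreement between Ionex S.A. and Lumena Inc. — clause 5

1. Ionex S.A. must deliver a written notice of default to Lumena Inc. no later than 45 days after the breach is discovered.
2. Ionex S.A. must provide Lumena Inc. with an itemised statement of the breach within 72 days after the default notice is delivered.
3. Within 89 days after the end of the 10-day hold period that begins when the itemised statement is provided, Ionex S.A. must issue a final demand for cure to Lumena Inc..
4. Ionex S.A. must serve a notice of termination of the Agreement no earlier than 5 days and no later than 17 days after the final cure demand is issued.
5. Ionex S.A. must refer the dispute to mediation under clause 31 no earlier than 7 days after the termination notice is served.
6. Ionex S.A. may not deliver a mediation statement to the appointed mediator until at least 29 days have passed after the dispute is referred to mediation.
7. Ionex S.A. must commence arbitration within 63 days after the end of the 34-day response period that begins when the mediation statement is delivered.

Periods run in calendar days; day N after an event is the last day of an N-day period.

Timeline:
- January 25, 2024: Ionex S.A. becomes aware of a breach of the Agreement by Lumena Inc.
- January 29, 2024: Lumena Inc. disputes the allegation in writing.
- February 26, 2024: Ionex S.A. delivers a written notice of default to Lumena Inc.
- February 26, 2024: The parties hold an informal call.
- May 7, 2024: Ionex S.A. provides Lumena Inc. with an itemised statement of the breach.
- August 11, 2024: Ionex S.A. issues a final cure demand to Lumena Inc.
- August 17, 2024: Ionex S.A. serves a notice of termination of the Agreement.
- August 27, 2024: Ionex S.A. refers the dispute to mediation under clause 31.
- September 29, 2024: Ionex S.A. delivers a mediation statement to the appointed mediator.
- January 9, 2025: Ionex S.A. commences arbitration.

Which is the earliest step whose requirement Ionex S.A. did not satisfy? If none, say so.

Step 7

Step 1: 45 days after January 25, 2024 (when the breach is discovered) is March 10, 2024; done February 26, 2024 — timely.
Step 2: 72 days after February 26, 2024 (when the default notice is delivered) is May 8, 2024; May 7, 2024 is within that limit.
Step 3: 89 days after May 17, 2024 (end of the 10-day hold period, which began when the itemised statement is provided on May 7, 2024) is August 14, 2024; completed August 11, 2024, before the deadline.
Step 4: the window is 5–17 days after August 11, 2024 (when the final cure demand is issued), so August 16, 2024 through August 28, 2024; August 17, 2024 falls inside that range.
Step 5: the earliest permitted date is 7 days after August 17, 2024 (when the termination notice is served), i.e. August 24, 2024; August 27, 2024 is on or after that date.
Step 6: the earliest permitted date is 29 days after August 27, 2024 (when the dispute is referred to mediation), i.e. September 25, 2024; done September 29, 2024, after the minimum wait.
Step 7: 63 days after November 2, 2024 (end of the 34-day response period, which began when the mediation statement is delivered on September 29, 2024) is January 4, 2025; not done until January 9, 2025, 5 days after the deadline.
No need to go further; step 7 was not satisfied.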